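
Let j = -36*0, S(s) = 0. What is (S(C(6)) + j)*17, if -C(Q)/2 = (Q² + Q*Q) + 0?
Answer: 0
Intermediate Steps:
C(Q) = -4*Q² (C(Q) = -2*((Q² + Q*Q) + 0) = -2*((Q² + Q²) + 0) = -2*(2*Q² + 0) = -4*Q²)
j = 0 (j = -12*0 = 0)
(S(C(6)) + j)*17 = (0 + 0)*17 = 0*17 = 0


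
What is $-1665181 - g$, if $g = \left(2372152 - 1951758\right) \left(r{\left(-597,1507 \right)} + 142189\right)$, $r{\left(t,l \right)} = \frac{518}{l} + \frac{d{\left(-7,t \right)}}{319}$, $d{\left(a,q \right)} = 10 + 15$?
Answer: $- \frac{237494994762269}{3973} \approx -5.9777 \cdot 10^{10}$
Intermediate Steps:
$d{\left(a,q \right)} = 25$
$r{\left(t,l \right)} = \frac{25}{319} + \frac{518}{l}$ ($r{\left(t,l \right)} = \frac{518}{l} + \frac{25}{319} = \frac{25}{319} + \frac{518}{l}$)
$g = \frac{237488378998156}{3973}$ ($g = \left(2372152 - 1951758\right) \left(\left(\frac{25}{319} + \frac{518}{1507}\right) + 142189\right) = 420394 \left(\left(\frac{25}{319} + 518 \cdot \frac{1}{1507}\right) + 142189\right) = 420394 \left(\left(\frac{25}{319} + \frac{518}{1507}\right) + 142189\right) = 420394 \left(\frac{1677}{3973} + 142189\right) = 420394 \cdot \frac{564918574}{3973} = \frac{237488378998156}{3973} \approx 5.9776 \cdot 10^{10}$)
$-1665181 - g = -1665181 - \frac{237488378998156}{3973} = - \frac{237494994762269}{3973}$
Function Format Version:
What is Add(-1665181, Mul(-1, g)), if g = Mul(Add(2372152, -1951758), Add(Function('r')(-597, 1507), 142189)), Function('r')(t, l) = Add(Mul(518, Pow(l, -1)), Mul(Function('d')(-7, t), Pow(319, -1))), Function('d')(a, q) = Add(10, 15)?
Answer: Rational(-237494994762269, 3973) ≈ -5.9777e+10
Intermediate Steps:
Function('d')(a, q) = 25
Function('r')(t, l) = Add(Rational(25, 319), Mul(518, Pow(l, -1))) (Function('r')(t, l) = Add(Mul(518, Pow(l, -1)), Mul(25, Pow(319, -1))) = Add(Mul(518, Pow(l, -1)), Mul(25, Rational(1, 319))) = Add(Mul(518, Pow(l, -1)), Rational(25, 319)) = Add(Rational(25, 319), Mul(518, Pow(l, -1))))
g = Rational(237488378998156, 3973) (g = Mul(Add(2372152, -1951758), Add(Add(Rational(25, 319), Mul(518, Pow(1507, -1))), 142189)) = Mul(420394, Add(Add(Rational(25, 319), Mul(518, Rational(1, 1507))), 142189)) = Mul(420394, Add(Add(Rational(25, 319), Rational(518, 1507)), 142189)) = Mul(420394, Add(Rational(1677, 3973), 142189)) = Mul(420394, Rational(564918574, 3973)) = Rational(237488378998156, 3973) ≈ 5.9776e+10)
Add(-1665181, Mul(-1, g)) = Add(-1665181, Mul(-1, Rational(237488378998156, 3973))) = Add(-1665181, Rational(-237488378998156, 3973)) = Rational(-237494994762269, 3973)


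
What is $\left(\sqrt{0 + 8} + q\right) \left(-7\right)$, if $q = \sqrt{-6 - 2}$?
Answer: $14 \sqrt{2} \left(-1 - i\right) \approx -19.799 - 19.799 i$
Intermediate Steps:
$q = 2 i \sqrt{2}$ ($q = \sqrt{-8} = 2 i \sqrt{2} \approx 2.8284 i$)
$\left(\sqrt{0 + 8} + q\right) \left(-7\right) = \left(\sqrt{0 + 8} + 2 i \sqrt{2}\right) \left(-7\right) = \left(\sqrt{8} + 2 i \sqrt{2}\right) \left(-7\right) = \left(2 \sqrt{2} + 2 i \sqrt{2}\right) \left(-7\right) = - 14 \sqrt{2} - 14 i \sqrt{2}$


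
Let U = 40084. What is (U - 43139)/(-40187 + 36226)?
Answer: 3055/3961 ≈ 0.77127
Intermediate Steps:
(U - 43139)/(-40187 + 36226) = (40084 - 43139)/(-40187 + 36226) = -3055/(-3961) = -3055*(-1/3961) = 3055/3961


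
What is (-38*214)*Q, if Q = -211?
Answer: 1715852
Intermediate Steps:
(-38*214)*Q = -38*214*(-211) = -8132*(-211) = 1715852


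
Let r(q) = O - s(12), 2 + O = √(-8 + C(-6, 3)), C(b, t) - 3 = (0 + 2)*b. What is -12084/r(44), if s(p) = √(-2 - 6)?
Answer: 12084/(2 - I*√17 + 2*I*√2) ≈ 4257.8 + 2756.2*I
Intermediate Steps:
s(p) = 2*I*√2 (s(p) = √(-8) = 2*I*√2)
C(b, t) = 3 + 2*b (C(b, t) = 3 + (0 + 2)*b = 3 + 2*b)
O = -2 + I*√17 (O = -2 + √(-8 + (3 + 2*(-6))) = -2 + √(-8 + (3 - 12)) = -2 + √(-8 - 9) = -2 + √(-17) = -2 + I*√17 ≈ -2.0 + 4.1231*I)
r(q) = -2 + I*√17 - 2*I*√2 (r(q) = (-2 + I*√17) - 2*I*√2 = -2 + I*√17 - 2*I*√2)
-12084/r(44) = -12084/(-2 + I*√17 - 2*I*√2)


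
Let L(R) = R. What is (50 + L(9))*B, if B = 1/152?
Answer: 59/152 ≈ 0.38816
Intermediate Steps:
B = 1/152 ≈ 0.0065789
(50 + L(9))*B = (50 + 9)*(1/152) = 59*(1/152) = 59/152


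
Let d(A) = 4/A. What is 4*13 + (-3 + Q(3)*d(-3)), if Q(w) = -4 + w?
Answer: 151/3 ≈ 50.333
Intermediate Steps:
4*13 + (-3 + Q(3)*d(-3)) = 4*13 + (-3 + (-4 + 3)*(4/(-3))) = 52 + (-3 - 4*(-1)/3) = 52 + (-3 - 1*(-4/3)) = 52 + (-3 + 4/3) = 52 - 5/3 = 151/3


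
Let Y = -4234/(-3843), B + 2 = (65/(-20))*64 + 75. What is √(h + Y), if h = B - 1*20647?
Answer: 16*I*√133205639/1281 ≈ 144.16*I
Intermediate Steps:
B = -135 (B = -2 + ((65/(-20))*64 + 75) = -2 + ((65*(-1/20))*64 + 75) = -2 + (-13/4*64 + 75) = -2 + (-208 + 75) = -2 - 133 = -135)
h = -20782 (h = -135 - 1*20647 = -135 - 20647 = -20782)
Y = 4234/3843 (Y = -4234*(-1/3843) = 4234/3843 ≈ 1.1017)
√(h + Y) = √(-20782 + 4234/3843) = √(-79860992/3843) = 16*I*√133205639/1281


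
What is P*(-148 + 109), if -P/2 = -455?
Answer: -35490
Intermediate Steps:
P = 910 (P = -2*(-455) = 910)
P*(-148 + 109) = 910*(-148 + 109) = 910*(-39) = -35490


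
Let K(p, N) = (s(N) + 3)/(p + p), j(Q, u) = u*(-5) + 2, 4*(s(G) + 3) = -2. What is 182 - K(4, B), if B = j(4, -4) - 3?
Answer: 2913/16 ≈ 182.06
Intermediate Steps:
s(G) = -7/2 (s(G) = -3 + (¼)*(-2) = -3 - ½ = -7/2)
j(Q, u) = 2 - 5*u (j(Q, u) = -5*u + 2 = 2 - 5*u)
B = 19 (B = (2 - 5*(-4)) - 3 = (2 + 20) - 3 = 22 - 3 = 19)
K(p, N) = -1/(4*p) (K(p, N) = (-7/2 + 3)/(p + p) = -1/(2*p)/2 = -1/(4*p))
182 - K(4, B) = 182 - (-1)/(4*4) = 182 - 1*(-1/16) = 182 + 1/16 = 2913/16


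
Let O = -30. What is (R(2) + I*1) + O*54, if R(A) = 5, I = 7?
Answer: -1608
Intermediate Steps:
(R(2) + I*1) + O*54 = (5 + 7*1) - 30*54 = (5 + 7) - 1620 = 12 - 1620 = -1608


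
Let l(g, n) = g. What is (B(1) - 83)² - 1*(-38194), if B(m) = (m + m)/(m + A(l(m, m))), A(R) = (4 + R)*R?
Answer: 405250/9 ≈ 45028.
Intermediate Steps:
A(R) = R*(4 + R)
B(m) = 2*m/(m + m*(4 + m)) (B(m) = (m + m)/(m + m*(4 + m)) = (2*m)/(m + m*(4 + m)) = 2*m/(m + m*(4 + m)))
(B(1) - 83)² - 1*(-38194) = (2/(5 + 1) - 83)² - 1*(-38194) = (2/6 - 83)² + 38194 = (2*(⅙) - 83)² + 38194 = (⅓ - 83)² + 38194 = (-248/3)² + 38194 = 61504/9 + 38194 = 405250/9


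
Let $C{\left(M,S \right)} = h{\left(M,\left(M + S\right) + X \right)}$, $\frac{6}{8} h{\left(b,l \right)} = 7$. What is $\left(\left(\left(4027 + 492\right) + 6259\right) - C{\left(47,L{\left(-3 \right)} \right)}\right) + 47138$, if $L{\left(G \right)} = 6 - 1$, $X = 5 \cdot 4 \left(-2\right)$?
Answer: $\frac{173720}{3} \approx 57907.0$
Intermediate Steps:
$X = -40$ ($X = 20 \left(-2\right) = -40$)
$L{\left(G \right)} = 5$
$h{\left(b,l \right)} = \frac{28}{3}$ ($h{\left(b,l \right)} = \frac{4}{3} \cdot 7 = \frac{28}{3}$)
$C{\left(M,S \right)} = \frac{28}{3}$
$\left(\left(\left(4027 + 492\right) + 6259\right) - C{\left(47,L{\left(-3 \right)} \right)}\right) + 47138 = \left(\left(\left(4027 + 492\right) + 6259\right) - \frac{28}{3}\right) + 47138 = \left(\left(4519 + 6259\right) - \frac{28}{3}\right) + 47138 = \left(10778 - \frac{28}{3}\right) + 47138 = \frac{32306}{3} + 47138 = \frac{173720}{3}$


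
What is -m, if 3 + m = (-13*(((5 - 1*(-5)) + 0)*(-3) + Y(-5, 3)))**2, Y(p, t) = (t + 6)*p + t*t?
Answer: -736161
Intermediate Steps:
Y(p, t) = t**2 + p*(6 + t) (Y(p, t) = (6 + t)*p + t**2 = p*(6 + t) + t**2 = t**2 + p*(6 + t))
m = 736161 (m = -3 + (-13*(((5 - 1*(-5)) + 0)*(-3) + (3**2 + 6*(-5) - 5*3)))**2 = -3 + (-13*(((5 + 5) + 0)*(-3) + (9 - 30 - 15)))**2 = -3 + (-13*((10 + 0)*(-3) - 36))**2 = -3 + (-13*(10*(-3) - 36))**2 = -3 + (-13*(-30 - 36))**2 = -3 + (-13*(-66))**2 = -3 + 858**2 = -3 + 736164 = 736161)
-m = -1*736161 = -736161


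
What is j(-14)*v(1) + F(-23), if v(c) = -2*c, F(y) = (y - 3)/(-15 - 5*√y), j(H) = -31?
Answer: 4999/80 - 13*I*√23/80 ≈ 62.487 - 0.77932*I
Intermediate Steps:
F(y) = (-3 + y)/(-15 - 5*√y)
j(-14)*v(1) + F(-23) = -(-62) + (3 - 1*(-23))/(5*(3 + √(-23))) = -31*(-2) + (3 + 23)/(5*(3 + I*√23)) = 62 + (⅕)*26/(3 + I*√23) = 62 + 26/(5*(3 + I*√23))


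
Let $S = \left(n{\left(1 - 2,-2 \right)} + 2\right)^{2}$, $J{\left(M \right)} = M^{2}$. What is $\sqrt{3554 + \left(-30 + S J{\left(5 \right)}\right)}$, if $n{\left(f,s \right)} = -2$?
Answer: $2 \sqrt{881} \approx 59.363$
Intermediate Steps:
$S = 0$ ($S = \left(-2 + 2\right)^{2} = 0^{2} = 0$)
$\sqrt{3554 + \left(-30 + S J{\left(5 \right)}\right)} = \sqrt{3554 - \left(30 + 0 \cdot 5^{2}\right)} = \sqrt{3554 + \left(-30 + 0 \cdot 25\right)} = \sqrt{3554 + \left(-30 + 0\right)} = \sqrt{3554 - 30} = \sqrt{3524} = 2 \sqrt{881}$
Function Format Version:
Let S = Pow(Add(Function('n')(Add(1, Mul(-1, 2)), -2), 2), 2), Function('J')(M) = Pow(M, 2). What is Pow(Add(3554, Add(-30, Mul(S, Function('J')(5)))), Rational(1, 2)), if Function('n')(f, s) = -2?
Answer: Mul(2, Pow(881, Rational(1, 2))) ≈ 59.363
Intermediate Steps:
S = 0 (S = Pow(Add(-2, 2), 2) = Pow(0, 2) = 0)
Pow(Add(3554, Add(-30, Mul(S, Function('J')(5)))), Rational(1, 2)) = Pow(Add(3554, Add(-30, Mul(0, Pow(5, 2)))), Rational(1, 2)) = Pow(Add(3554, Add(-30, Mul(0, 25))), Rational(1, 2)) = Pow(Add(3554, Add(-30, 0)), Rational(1, 2)) = Pow(Add(3554, -30), Rational(1, 2)) = Pow(3524, Rational(1, 2)) = Mul(2, Pow(881, Rational(1, 2)))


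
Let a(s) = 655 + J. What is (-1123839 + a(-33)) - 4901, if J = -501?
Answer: -1128586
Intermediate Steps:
a(s) = 154 (a(s) = 655 - 501 = 154)
(-1123839 + a(-33)) - 4901 = (-1123839 + 154) - 4901 = -1123685 - 4901 = -1128586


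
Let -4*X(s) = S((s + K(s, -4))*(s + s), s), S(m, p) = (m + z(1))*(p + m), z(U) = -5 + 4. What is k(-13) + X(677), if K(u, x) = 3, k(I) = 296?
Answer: -848347723259/4 ≈ -2.1209e+11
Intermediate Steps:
z(U) = -1
S(m, p) = (-1 + m)*(m + p) (S(m, p) = (m - 1)*(p + m) = (-1 + m)*(m + p))
X(s) = s/4 + s*(3 + s)/2 - s**2*(3 + s)**2 - s**2*(3 + s)/2 (X(s) = -(((s + 3)*(s + s))**2 - (s + 3)*(s + s) - s + ((s + 3)*(s + s))*s)/4 = -(((3 + s)*(2*s))**2 - (3 + s)*2*s - s + ((3 + s)*(2*s))*s)/4 = -((2*s*(3 + s))**2 - 2*s*(3 + s) - s + (2*s*(3 + s))*s)/4 = -(4*s**2*(3 + s)**2 - 2*s*(3 + s) - s + 2*s**2*(3 + s))/4 = -(-s - 2*s*(3 + s) + 2*s**2*(3 + s) + 4*s**2*(3 + s)**2)/4 = s/4 + s*(3 + s)/2 - s**2*(3 + s)**2 - s**2*(3 + s)/2)
k(-13) + X(677) = 296 + (1/4)*677*(7 - 40*677 - 26*677**2 - 4*677**3) = 296 + (1/4)*677*(7 - 27080 - 26*458329 - 4*310288733) = 296 + (1/4)*677*(7 - 27080 - 11916554 - 1241154932) = 296 + (1/4)*677*(-1253098559) = 296 - 848347724443/4 = -848347723259/4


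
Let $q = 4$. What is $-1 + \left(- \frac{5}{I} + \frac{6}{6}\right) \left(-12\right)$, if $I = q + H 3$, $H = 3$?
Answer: $- \frac{109}{13} \approx -8.3846$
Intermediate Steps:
$I = 13$ ($I = 4 + 3 \cdot 3 = 4 + 9 = 13$)
$-1 + \left(- \frac{5}{I} + \frac{6}{6}\right) \left(-12\right) = -1 + \left(- \frac{5}{13} + \frac{6}{6}\right) \left(-12\right) = -1 + \left(\left(-5\right) \frac{1}{13} + 6 \cdot \frac{1}{6}\right) \left(-12\right) = -1 + \left(- \frac{5}{13} + 1\right) \left(-12\right) = -1 + \frac{8}{13} \left(-12\right) = -1 - \frac{96}{13} = - \frac{109}{13}$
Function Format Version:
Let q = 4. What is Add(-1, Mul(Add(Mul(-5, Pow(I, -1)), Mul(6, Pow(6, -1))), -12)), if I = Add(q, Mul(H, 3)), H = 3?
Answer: Rational(-109, 13) ≈ -8.3846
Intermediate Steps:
I = 13 (I = Add(4, Mul(3, 3)) = Add(4, 9) = 13)
Add(-1, Mul(Add(Mul(-5, Pow(I, -1)), Mul(6, Pow(6, -1))), -12)) = Add(-1, Mul(Add(Mul(-5, Pow(13, -1)), Mul(6, Pow(6, -1))), -12)) = Add(-1, Mul(Add(Mul(-5, Rational(1, 13)), Mul(6, Rational(1, 6))), -12)) = Add(-1, Mul(Add(Rational(-5, 13), 1), -12)) = Add(-1, Mul(Rational(8, 13), -12)) = Add(-1, Rational(-96, 13)) = Rational(-109, 13)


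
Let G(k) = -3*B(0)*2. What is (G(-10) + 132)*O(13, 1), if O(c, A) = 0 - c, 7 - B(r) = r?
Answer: -1170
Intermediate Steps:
B(r) = 7 - r
O(c, A) = -c
G(k) = -42 (G(k) = -3*(7 - 1*0)*2 = -3*(7 + 0)*2 = -3*7*2 = -21*2 = -42)
(G(-10) + 132)*O(13, 1) = (-42 + 132)*(-1*13) = 90*(-13) = -1170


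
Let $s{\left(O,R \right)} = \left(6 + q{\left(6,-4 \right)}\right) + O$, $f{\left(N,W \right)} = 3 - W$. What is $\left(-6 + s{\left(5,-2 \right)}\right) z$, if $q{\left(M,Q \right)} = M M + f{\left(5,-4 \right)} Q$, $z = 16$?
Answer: $208$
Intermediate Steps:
$q{\left(M,Q \right)} = M^{2} + 7 Q$ ($q{\left(M,Q \right)} = M M + \left(3 - -4\right) Q = M^{2} + \left(3 + 4\right) Q = M^{2} + 7 Q$)
$s{\left(O,R \right)} = 14 + O$ ($s{\left(O,R \right)} = \left(6 + \left(6^{2} + 7 \left(-4\right)\right)\right) + O = \left(6 + \left(36 - 28\right)\right) + O = \left(6 + 8\right) + O = 14 + O$)
$\left(-6 + s{\left(5,-2 \right)}\right) z = \left(-6 + \left(14 + 5\right)\right) 16 = \left(-6 + 19\right) 16 = 13 \cdot 16 = 208$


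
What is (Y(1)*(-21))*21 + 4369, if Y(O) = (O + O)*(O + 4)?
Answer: -41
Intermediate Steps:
Y(O) = 2*O*(4 + O) (Y(O) = (2*O)*(4 + O) = 2*O*(4 + O))
(Y(1)*(-21))*21 + 4369 = ((2*1*(4 + 1))*(-21))*21 + 4369 = ((2*1*5)*(-21))*21 + 4369 = (10*(-21))*21 + 4369 = -210*21 + 4369 = -4410 + 4369 = -41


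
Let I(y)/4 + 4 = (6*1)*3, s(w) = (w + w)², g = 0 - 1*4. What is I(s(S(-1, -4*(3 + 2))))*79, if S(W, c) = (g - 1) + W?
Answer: 4424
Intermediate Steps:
g = -4 (g = 0 - 4 = -4)
S(W, c) = -5 + W (S(W, c) = (-4 - 1) + W = -5 + W)
s(w) = 4*w² (s(w) = (2*w)² = 4*w²)
I(y) = 56 (I(y) = -16 + 4*((6*1)*3) = -16 + 4*(6*3) = -16 + 4*18 = -16 + 72 = 56)
I(s(S(-1, -4*(3 + 2))))*79 = 56*79 = 4424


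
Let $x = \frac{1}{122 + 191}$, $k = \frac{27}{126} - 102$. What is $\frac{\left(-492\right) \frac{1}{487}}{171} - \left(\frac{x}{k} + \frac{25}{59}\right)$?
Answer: $- \frac{1835222271}{4271878775} \approx -0.42961$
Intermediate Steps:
$k = - \frac{1425}{14}$ ($k = 27 \cdot \frac{1}{126} - 102 = \frac{3}{14} - 102 = - \frac{1425}{14} \approx -101.79$)
$x = \frac{1}{313} \approx 0.0031949$
$\frac{\left(-492\right) \frac{1}{487}}{171} - \left(\frac{x}{k} + \frac{25}{59}\right) = \frac{\left(-492\right) \frac{1}{487}}{171} - \left(\frac{1}{313 \left(- \frac{1425}{14}\right)} + \frac{25}{59}\right) = \left(-492\right) \frac{1}{487} \cdot \frac{1}{171} - \left(\frac{1}{313} \left(- \frac{14}{1425}\right) + 25 \cdot \frac{1}{59}\right) = \left(- \frac{492}{487}\right) \frac{1}{171} - \left(- \frac{14}{446025} + \frac{25}{59}\right) = - \frac{164}{27759} - \frac{11149799}{26315475} = - \frac{1835222271}{4271878775}$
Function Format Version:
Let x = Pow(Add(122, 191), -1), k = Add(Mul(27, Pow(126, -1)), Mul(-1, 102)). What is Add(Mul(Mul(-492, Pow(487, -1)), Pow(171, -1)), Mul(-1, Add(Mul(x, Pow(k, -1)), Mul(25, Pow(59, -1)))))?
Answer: Rational(-1835222271, 4271878775) ≈ -0.42961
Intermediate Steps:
k = Rational(-1425, 14) (k = Add(Mul(27, Rational(1, 126)), -102) = Add(Rational(3, 14), -102) = Rational(-1425, 14) ≈ -101.79)
x = Rational(1, 313) (x = Pow(313, -1) = Rational(1, 313) ≈ 0.0031949)
Add(Mul(Mul(-492, Pow(487, -1)), Pow(171, -1)), Mul(-1, Add(Mul(x, Pow(k, -1)), Mul(25, Pow(59, -1))))) = Add(Mul(Mul(-492, Pow(487, -1)), Pow(171, -1)), Mul(-1, Add(Mul(Rational(1, 313), Pow(Rational(-1425, 14), -1)), Mul(25, Pow(59, -1))))) = Add(Mul(Mul(-492, Rational(1, 487)), Rational(1, 171)), Mul(-1, Add(Mul(Rational(1, 313), Rational(-14, 1425)), Mul(25, Rational(1, 59))))) = Add(Mul(Rational(-492, 487), Rational(1, 171)), Mul(-1, Add(Rational(-14, 446025), Rational(25, 59)))) = Add(Rational(-164, 27759), Mul(-1, Rational(11149799, 26315475))) = Add(Rational(-164, 27759), Rational(-11149799, 26315475)) = Rational(-1835222271, 4271878775)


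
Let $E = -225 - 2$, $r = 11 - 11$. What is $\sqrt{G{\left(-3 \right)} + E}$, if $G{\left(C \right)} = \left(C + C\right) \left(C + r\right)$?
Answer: $i \sqrt{209} \approx 14.457 i$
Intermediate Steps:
$r = 0$
$G{\left(C \right)} = 2 C^{2}$ ($G{\left(C \right)} = \left(C + C\right) \left(C + 0\right) = 2 C C = 2 C^{2}$)
$E = -227$
$\sqrt{G{\left(-3 \right)} + E} = \sqrt{2 \left(-3\right)^{2} - 227} = \sqrt{2 \cdot 9 - 227} = \sqrt{18 - 227} = \sqrt{-209} = i \sqrt{209}$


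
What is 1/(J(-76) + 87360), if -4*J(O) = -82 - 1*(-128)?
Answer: 2/174697 ≈ 1.1448e-5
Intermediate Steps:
J(O) = -23/2 (J(O) = -(-82 - 1*(-128))/4 = -(-82 + 128)/4 = -1/4*46 = -23/2)
1/(J(-76) + 87360) = 1/(-23/2 + 87360) = 1/(174697/2) = 2/174697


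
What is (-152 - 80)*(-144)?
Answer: 33408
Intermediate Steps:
(-152 - 80)*(-144) = -232*(-144) = 33408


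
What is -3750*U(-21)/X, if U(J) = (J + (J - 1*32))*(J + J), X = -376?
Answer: 1456875/47 ≈ 30997.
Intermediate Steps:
U(J) = 2*J*(-32 + 2*J) (U(J) = (J + (J - 32))*(2*J) = (J + (-32 + J))*(2*J) = (-32 + 2*J)*(2*J) = 2*J*(-32 + 2*J))
-3750*U(-21)/X = -3750/((-376*(-1/(84*(-16 - 21))))) = -3750/((-376/(4*(-21)*(-37)))) = -3750/((-376/3108)) = -3750/((-376*1/3108)) = -3750/(-94/777) = -3750*(-777/94) = 1456875/47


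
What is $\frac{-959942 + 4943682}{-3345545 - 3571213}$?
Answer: $- \frac{1991870}{3458379} \approx -0.57595$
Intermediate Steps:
$\frac{-959942 + 4943682}{-3345545 - 3571213} = \frac{3983740}{-3345545 - 3571213} = \frac{3983740}{-6916758} = 3983740 \left(- \frac{1}{6916758}\right) = - \frac{1991870}{3458379}$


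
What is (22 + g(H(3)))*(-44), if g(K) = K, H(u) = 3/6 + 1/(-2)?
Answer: -968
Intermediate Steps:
H(u) = 0 (H(u) = 3*(⅙) + 1*(-½) = ½ - ½ = 0)
(22 + g(H(3)))*(-44) = (22 + 0)*(-44) = 22*(-44) = -968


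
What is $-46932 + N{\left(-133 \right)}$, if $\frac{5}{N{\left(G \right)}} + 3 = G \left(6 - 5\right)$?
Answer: $- \frac{6382757}{136} \approx -46932.0$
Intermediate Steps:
$N{\left(G \right)} = \frac{5}{-3 + G}$ ($N{\left(G \right)} = \frac{5}{-3 + G \left(6 - 5\right)} = \frac{5}{-3 + G 1} = \frac{5}{-3 + G}$)
$-46932 + N{\left(-133 \right)} = -46932 + \frac{5}{-3 - 133} = -46932 + \frac{5}{-136} = -46932 + 5 \left(- \frac{1}{136}\right) = -46932 - \frac{5}{136} = - \frac{6382757}{136}$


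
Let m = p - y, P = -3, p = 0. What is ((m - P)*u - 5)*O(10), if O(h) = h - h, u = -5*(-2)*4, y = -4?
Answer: 0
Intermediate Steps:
u = 40 (u = 10*4 = 40)
m = 4 (m = 0 - 1*(-4) = 0 + 4 = 4)
O(h) = 0
((m - P)*u - 5)*O(10) = ((4 - 1*(-3))*40 - 5)*0 = ((4 + 3)*40 - 5)*0 = (7*40 - 5)*0 = (280 - 5)*0 = 275*0 = 0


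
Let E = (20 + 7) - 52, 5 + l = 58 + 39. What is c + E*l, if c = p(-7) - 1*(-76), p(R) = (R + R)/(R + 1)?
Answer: -6665/3 ≈ -2221.7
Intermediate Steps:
p(R) = 2*R/(1 + R) (p(R) = (2*R)/(1 + R) = 2*R/(1 + R))
c = 235/3 (c = 2*(-7)/(1 - 7) - 1*(-76) = 2*(-7)/(-6) + 76 = 2*(-7)*(-⅙) + 76 = 7/3 + 76 = 235/3 ≈ 78.333)
l = 92 (l = -5 + (58 + 39) = -5 + 97 = 92)
E = -25 (E = 27 - 52 = -25)
c + E*l = 235/3 - 25*92 = 235/3 - 2300 = -6665/3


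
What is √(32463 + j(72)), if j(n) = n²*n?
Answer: 3*√45079 ≈ 636.95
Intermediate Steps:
j(n) = n³
√(32463 + j(72)) = √(32463 + 72³) = √(32463 + 373248) = √405711 = 3*√45079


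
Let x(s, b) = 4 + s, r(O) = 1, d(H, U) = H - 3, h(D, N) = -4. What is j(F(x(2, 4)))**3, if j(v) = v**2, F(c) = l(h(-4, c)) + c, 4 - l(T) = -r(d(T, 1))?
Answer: 1771561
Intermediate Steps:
d(H, U) = -3 + H
l(T) = 5 (l(T) = 4 - (-1) = 4 - 1*(-1) = 4 + 1 = 5)
F(c) = 5 + c
j(F(x(2, 4)))**3 = ((5 + (4 + 2))**2)**3 = ((5 + 6)**2)**3 = (11**2)**3 = 121**3 = 1771561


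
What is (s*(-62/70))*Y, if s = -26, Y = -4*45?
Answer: -29016/7 ≈ -4145.1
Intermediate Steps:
Y = -180
(s*(-62/70))*Y = -(-1612)/70*(-180) = -26*(-31/35)*(-180) = (806/35)*(-180) = -29016/7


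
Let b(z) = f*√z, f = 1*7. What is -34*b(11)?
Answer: -238*√11 ≈ -789.36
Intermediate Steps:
f = 7
b(z) = 7*√z
-34*b(11) = -238*√11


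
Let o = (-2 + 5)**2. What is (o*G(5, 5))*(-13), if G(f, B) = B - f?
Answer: 0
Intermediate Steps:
o = 9 (o = 3**2 = 9)
(o*G(5, 5))*(-13) = (9*(5 - 1*5))*(-13) = (9*(5 - 5))*(-13) = (9*0)*(-13) = 0*(-13) = 0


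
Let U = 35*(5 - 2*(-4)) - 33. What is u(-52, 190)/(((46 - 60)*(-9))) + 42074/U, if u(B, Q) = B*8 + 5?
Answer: 854647/8862 ≈ 96.439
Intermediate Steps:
u(B, Q) = 5 + 8*B (u(B, Q) = 8*B + 5 = 5 + 8*B)
U = 422 (U = 35*(5 + 8) - 33 = 35*13 - 33 = 455 - 33 = 422)
u(-52, 190)/(((46 - 60)*(-9))) + 42074/U = (5 + 8*(-52))/(((46 - 60)*(-9))) + 42074/422 = (5 - 416)/((-14*(-9))) + 42074*(1/422) = -411/126 + 21037/211 = -411*1/126 + 21037/211 = -137/42 + 21037/211 = 854647/8862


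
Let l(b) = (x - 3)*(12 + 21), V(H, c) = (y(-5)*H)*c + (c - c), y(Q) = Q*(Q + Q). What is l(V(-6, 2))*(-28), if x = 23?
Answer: -18480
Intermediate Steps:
y(Q) = 2*Q² (y(Q) = Q*(2*Q) = 2*Q²)
V(H, c) = 50*H*c (V(H, c) = ((2*(-5)²)*H)*c + (c - c) = ((2*25)*H)*c + 0 = (50*H)*c + 0 = 50*H*c + 0 = 50*H*c)
l(b) = 660 (l(b) = (23 - 3)*(12 + 21) = 20*33 = 660)
l(V(-6, 2))*(-28) = 660*(-28) = -18480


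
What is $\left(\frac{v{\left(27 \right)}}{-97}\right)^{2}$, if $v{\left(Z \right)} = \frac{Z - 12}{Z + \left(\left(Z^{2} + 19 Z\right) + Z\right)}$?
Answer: $\frac{25}{1755945216} \approx 1.4237 \cdot 10^{-8}$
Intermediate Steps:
$v{\left(Z \right)} = \frac{-12 + Z}{Z^{2} + 21 Z}$ ($v{\left(Z \right)} = \frac{-12 + Z}{Z + \left(Z^{2} + 20 Z\right)} = \frac{-12 + Z}{Z^{2} + 21 Z}$)
$\left(\frac{v{\left(27 \right)}}{-97}\right)^{2} = \left(\frac{\frac{1}{27} \frac{1}{21 + 27} \left(-12 + 27\right)}{-97}\right)^{2} = \left(\frac{1}{27} \cdot \frac{1}{48} \cdot 15 \left(- \frac{1}{97}\right)\right)^{2} = \left(\frac{5}{432} \left(- \frac{1}{97}\right)\right)^{2} = \left(- \frac{5}{41904}\right)^{2} = \frac{25}{1755945216}$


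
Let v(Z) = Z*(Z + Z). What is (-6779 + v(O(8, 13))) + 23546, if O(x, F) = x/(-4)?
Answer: 16775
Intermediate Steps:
O(x, F) = -x/4 (O(x, F) = x*(-1/4) = -x/4)
v(Z) = 2*Z**2 (v(Z) = Z*(2*Z) = 2*Z**2)
(-6779 + v(O(8, 13))) + 23546 = (-6779 + 2*(-1/4*8)**2) + 23546 = (-6779 + 2*(-2)**2) + 23546 = (-6779 + 2*4) + 23546 = (-6779 + 8) + 23546 = -6771 + 23546 = 16775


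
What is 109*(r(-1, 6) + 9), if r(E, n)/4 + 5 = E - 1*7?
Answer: -4687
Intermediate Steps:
r(E, n) = -48 + 4*E (r(E, n) = -20 + 4*(E - 1*7) = -20 + 4*(E - 7) = -20 + 4*(-7 + E) = -20 + (-28 + 4*E) = -48 + 4*E)
109*(r(-1, 6) + 9) = 109*((-48 + 4*(-1)) + 9) = 109*((-48 - 4) + 9) = 109*(-52 + 9) = 109*(-43) = -4687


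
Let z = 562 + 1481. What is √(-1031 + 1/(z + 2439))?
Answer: I*√2301228618/1494 ≈ 32.109*I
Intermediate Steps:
z = 2043
√(-1031 + 1/(z + 2439)) = √(-1031 + 1/(2043 + 2439)) = √(-1031 + 1/4482) = √(-4620941/4482) = I*√2301228618/1494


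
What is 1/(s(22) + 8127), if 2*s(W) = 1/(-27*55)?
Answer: 2970/24137189 ≈ 0.00012305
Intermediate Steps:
s(W) = -1/2970 (s(W) = (1/(-27*55))/2 = (-1/27*1/55)/2 = (1/2)*(-1/1485) = -1/2970)
1/(s(22) + 8127) = 1/(-1/2970 + 8127) = 1/(24137189/2970) = 2970/24137189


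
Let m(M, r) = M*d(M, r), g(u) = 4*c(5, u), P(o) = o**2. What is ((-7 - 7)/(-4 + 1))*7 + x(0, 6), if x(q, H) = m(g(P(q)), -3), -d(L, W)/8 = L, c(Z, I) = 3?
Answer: -3358/3 ≈ -1119.3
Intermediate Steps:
d(L, W) = -8*L
g(u) = 12 (g(u) = 4*3 = 12)
m(M, r) = -8*M**2 (m(M, r) = M*(-8*M) = -8*M**2)
x(q, H) = -1152 (x(q, H) = -8*12**2 = -8*144 = -1152)
((-7 - 7)/(-4 + 1))*7 + x(0, 6) = ((-7 - 7)/(-4 + 1))*7 - 1152 = -14/(-3)*7 - 1152 = -14*(-1/3)*7 - 1152 = (14/3)*7 - 1152 = 98/3 - 1152 = -3358/3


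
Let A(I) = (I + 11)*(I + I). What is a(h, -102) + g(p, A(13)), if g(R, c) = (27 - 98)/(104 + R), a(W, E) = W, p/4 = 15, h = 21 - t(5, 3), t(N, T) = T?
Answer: 2881/164 ≈ 17.567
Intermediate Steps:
A(I) = 2*I*(11 + I) (A(I) = (11 + I)*(2*I) = 2*I*(11 + I))
h = 18 (h = 21 - 1*3 = 21 - 3 = 18)
p = 60 (p = 4*15 = 60)
g(R, c) = -71/(104 + R)
a(h, -102) + g(p, A(13)) = 18 - 71/(104 + 60) = 18 - 71/164 = 2881/164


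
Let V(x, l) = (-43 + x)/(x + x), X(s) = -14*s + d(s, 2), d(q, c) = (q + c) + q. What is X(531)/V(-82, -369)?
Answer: -208936/25 ≈ -8357.4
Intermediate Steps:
d(q, c) = c + 2*q (d(q, c) = (c + q) + q = c + 2*q)
X(s) = 2 - 12*s (X(s) = -14*s + (2 + 2*s) = 2 - 12*s)
V(x, l) = (-43 + x)/(2*x) (V(x, l) = (-43 + x)/((2*x)) = (-43 + x)*(1/(2*x)) = (-43 + x)/(2*x))
X(531)/V(-82, -369) = (2 - 12*531)/(((½)*(-43 - 82)/(-82))) = (2 - 6372)/(((½)*(-1/82)*(-125))) = -6370/125/164 = -6370*164/125 = -208936/25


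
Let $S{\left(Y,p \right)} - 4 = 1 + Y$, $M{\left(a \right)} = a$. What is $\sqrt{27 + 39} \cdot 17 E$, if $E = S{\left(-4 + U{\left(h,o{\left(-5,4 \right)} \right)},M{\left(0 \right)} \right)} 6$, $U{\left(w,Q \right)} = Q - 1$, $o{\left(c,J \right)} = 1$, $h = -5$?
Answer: $102 \sqrt{66} \approx 828.65$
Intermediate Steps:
$U{\left(w,Q \right)} = -1 + Q$ ($U{\left(w,Q \right)} = Q - 1 = -1 + Q$)
$S{\left(Y,p \right)} = 5 + Y$ ($S{\left(Y,p \right)} = 4 + \left(1 + Y\right) = 5 + Y$)
$E = 6$ ($E = \left(5 + \left(-4 + \left(-1 + 1\right)\right)\right) 6 = \left(5 + \left(-4 + 0\right)\right) 6 = \left(5 - 4\right) 6 = 1 \cdot 6 = 6$)
$\sqrt{27 + 39} \cdot 17 E = \sqrt{27 + 39} \cdot 17 \cdot 6 = \sqrt{66} \cdot 17 \cdot 6 = 17 \sqrt{66} \cdot 6 = 102 \sqrt{66}$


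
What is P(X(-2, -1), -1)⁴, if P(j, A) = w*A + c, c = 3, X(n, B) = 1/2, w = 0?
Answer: 81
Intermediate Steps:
X(n, B) = ½
P(j, A) = 3 (P(j, A) = 0*A + 3 = 0 + 3 = 3)
P(X(-2, -1), -1)⁴ = 3⁴ = 81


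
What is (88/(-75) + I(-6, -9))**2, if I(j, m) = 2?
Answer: 3844/5625 ≈ 0.68338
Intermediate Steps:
(88/(-75) + I(-6, -9))**2 = (88/(-75) + 2)**2 = (88*(-1/75) + 2)**2 = (-88/75 + 2)**2 = (62/75)**2 = 3844/5625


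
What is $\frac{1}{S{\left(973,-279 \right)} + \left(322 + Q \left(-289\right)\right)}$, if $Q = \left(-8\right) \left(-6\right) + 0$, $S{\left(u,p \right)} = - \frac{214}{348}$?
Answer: $- \frac{174}{2357807} \approx -7.3797 \cdot 10^{-5}$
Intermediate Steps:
$S{\left(u,p \right)} = - \frac{107}{174}$ ($S{\left(u,p \right)} = \left(-214\right) \frac{1}{348} = - \frac{107}{174}$)
$Q = 48$ ($Q = 48 + 0 = 48$)
$\frac{1}{S{\left(973,-279 \right)} + \left(322 + Q \left(-289\right)\right)} = \frac{1}{- \frac{107}{174} + \left(322 + 48 \left(-289\right)\right)} = \frac{1}{- \frac{107}{174} + \left(322 - 13872\right)} = \frac{1}{- \frac{107}{174} - 13550} = \frac{1}{- \frac{2357807}{174}} = - \frac{174}{2357807}$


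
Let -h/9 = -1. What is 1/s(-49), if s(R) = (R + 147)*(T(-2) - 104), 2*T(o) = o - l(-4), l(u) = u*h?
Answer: -1/8526 ≈ -0.00011729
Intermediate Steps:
h = 9 (h = -9*(-1) = 9)
l(u) = 9*u (l(u) = u*9 = 9*u)
T(o) = 18 + o/2 (T(o) = (o - 9*(-4))/2 = (o - 1*(-36))/2 = (o + 36)/2 = (36 + o)/2 = 18 + o/2)
s(R) = -12789 - 87*R (s(R) = (R + 147)*((18 + (1/2)*(-2)) - 104) = (147 + R)*((18 - 1) - 104) = (147 + R)*(17 - 104) = (147 + R)*(-87) = -12789 - 87*R)
1/s(-49) = 1/(-12789 - 87*(-49)) = 1/(-12789 + 4263) = 1/(-8526) = -1/8526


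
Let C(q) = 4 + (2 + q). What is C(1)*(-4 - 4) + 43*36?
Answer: 1492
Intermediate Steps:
C(q) = 6 + q
C(1)*(-4 - 4) + 43*36 = (6 + 1)*(-4 - 4) + 43*36 = 7*(-8) + 1548 = -56 + 1548 = 1492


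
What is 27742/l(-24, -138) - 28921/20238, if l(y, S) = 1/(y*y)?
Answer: 323390906375/20238 ≈ 1.5979e+7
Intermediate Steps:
l(y, S) = y⁻²
27742/l(-24, -138) - 28921/20238 = 27742/((-24)⁻²) - 28921/20238 = 27742/(1/576) - 28921*1/20238 = 27742*576 - 28921/20238 = 15979392 - 28921/20238 = 323390906375/20238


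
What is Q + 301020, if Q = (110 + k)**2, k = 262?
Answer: 439404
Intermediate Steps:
Q = 138384 (Q = (110 + 262)**2 = 372**2 = 138384)
Q + 301020 = 138384 + 301020 = 439404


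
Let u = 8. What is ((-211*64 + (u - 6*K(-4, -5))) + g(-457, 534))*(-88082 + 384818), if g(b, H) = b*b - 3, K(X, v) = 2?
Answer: 57963816768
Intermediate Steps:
g(b, H) = -3 + b² (g(b, H) = b² - 3 = -3 + b²)
((-211*64 + (u - 6*K(-4, -5))) + g(-457, 534))*(-88082 + 384818) = ((-211*64 + (8 - 6*2)) + (-3 + (-457)²))*(-88082 + 384818) = ((-13504 + (8 - 12)) + (-3 + 208849))*296736 = ((-13504 - 4) + 208846)*296736 = (-13508 + 208846)*296736 = 195338*296736 = 57963816768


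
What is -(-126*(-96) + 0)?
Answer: -12096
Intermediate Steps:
-(-126*(-96) + 0) = -(12096 + 0) = -1*12096 = -12096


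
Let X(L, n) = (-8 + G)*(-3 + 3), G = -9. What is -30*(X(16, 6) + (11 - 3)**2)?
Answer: -1920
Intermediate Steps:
X(L, n) = 0 (X(L, n) = (-8 - 9)*(-3 + 3) = -17*0 = 0)
-30*(X(16, 6) + (11 - 3)**2) = -30*(0 + (11 - 3)**2) = -30*(0 + 8**2) = -30*(0 + 64) = -30*64 = -1920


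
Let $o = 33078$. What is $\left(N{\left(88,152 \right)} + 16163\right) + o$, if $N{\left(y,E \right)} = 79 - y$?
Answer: $49232$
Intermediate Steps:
$\left(N{\left(88,152 \right)} + 16163\right) + o = \left(\left(79 - 88\right) + 16163\right) + 33078 = \left(-9 + 16163\right) + 33078 = 16154 + 33078 = 49232$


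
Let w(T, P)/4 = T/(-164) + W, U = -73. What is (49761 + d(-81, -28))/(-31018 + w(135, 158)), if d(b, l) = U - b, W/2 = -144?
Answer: -2040529/1319105 ≈ -1.5469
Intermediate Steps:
W = -288 (W = 2*(-144) = -288)
d(b, l) = -73 - b
w(T, P) = -1152 - T/41 (w(T, P) = 4*(T/(-164) - 288) = 4*(-T/164 - 288) = 4*(-288 - T/164) = -1152 - T/41)
(49761 + d(-81, -28))/(-31018 + w(135, 158)) = (49761 + (-73 - 1*(-81)))/(-31018 + (-1152 - 1/41*135)) = (49761 + (-73 + 81))/(-31018 + (-1152 - 135/41)) = (49761 + 8)/(-31018 - 47367/41) = 49769/(-1319105/41) = 49769*(-41/1319105) = -2040529/1319105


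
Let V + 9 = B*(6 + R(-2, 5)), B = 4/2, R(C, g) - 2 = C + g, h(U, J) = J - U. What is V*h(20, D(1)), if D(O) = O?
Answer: -247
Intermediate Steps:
R(C, g) = 2 + C + g (R(C, g) = 2 + (C + g) = 2 + C + g)
B = 2 (B = 4*(½) = 2)
V = 13 (V = -9 + 2*(6 + (2 - 2 + 5)) = -9 + 2*(6 + 5) = -9 + 2*11 = -9 + 22 = 13)
V*h(20, D(1)) = 13*(1 - 1*20) = 13*(1 - 20) = 13*(-19) = -247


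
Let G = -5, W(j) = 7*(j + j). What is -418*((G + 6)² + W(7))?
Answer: -41382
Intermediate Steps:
W(j) = 14*j (W(j) = 7*(2*j) = 14*j)
-418*((G + 6)² + W(7)) = -418*((-5 + 6)² + 14*7) = -418*(1² + 98) = -418*(1 + 98) = -418*99 = -41382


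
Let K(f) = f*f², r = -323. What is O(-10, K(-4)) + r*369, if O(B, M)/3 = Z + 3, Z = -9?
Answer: -119205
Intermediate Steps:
K(f) = f³
O(B, M) = -18 (O(B, M) = 3*(-9 + 3) = 3*(-6) = -18)
O(-10, K(-4)) + r*369 = -18 - 323*369 = -18 - 119187 = -119205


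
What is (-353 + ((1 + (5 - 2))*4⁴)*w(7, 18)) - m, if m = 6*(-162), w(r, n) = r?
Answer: 7787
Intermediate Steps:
m = -972
(-353 + ((1 + (5 - 2))*4⁴)*w(7, 18)) - m = (-353 + ((1 + (5 - 2))*4⁴)*7) - 1*(-972) = (-353 + ((1 + 3)*256)*7) + 972 = (-353 + (4*256)*7) + 972 = (-353 + 1024*7) + 972 = (-353 + 7168) + 972 = 6815 + 972 = 7787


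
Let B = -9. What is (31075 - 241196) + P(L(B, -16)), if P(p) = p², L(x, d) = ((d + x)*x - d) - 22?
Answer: -162160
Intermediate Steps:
L(x, d) = -22 - d + x*(d + x) (L(x, d) = (x*(d + x) - d) - 22 = (-d + x*(d + x)) - 22 = -22 - d + x*(d + x))
(31075 - 241196) + P(L(B, -16)) = (31075 - 241196) + (-22 + (-9)² - 1*(-16) - 16*(-9))² = -210121 + (-22 + 81 + 16 + 144)² = -210121 + 219² = -210121 + 47961 = -162160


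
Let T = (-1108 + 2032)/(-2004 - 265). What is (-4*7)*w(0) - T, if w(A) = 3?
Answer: -189672/2269 ≈ -83.593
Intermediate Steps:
T = -924/2269 (T = 924/(-2269) = 924*(-1/2269) = -924/2269 ≈ -0.40723)
(-4*7)*w(0) - T = -4*7*3 - 1*(-924/2269) = -28*3 + 924/2269 = -84 + 924/2269 = -189672/2269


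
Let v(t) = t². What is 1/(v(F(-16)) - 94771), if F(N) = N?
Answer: -1/94515 ≈ -1.0580e-5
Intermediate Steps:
1/(v(F(-16)) - 94771) = 1/((-16)² - 94771) = 1/(256 - 94771) = 1/(-94515) = -1/94515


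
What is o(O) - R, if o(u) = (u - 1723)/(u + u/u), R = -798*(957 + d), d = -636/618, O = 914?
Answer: 71896105723/94245 ≈ 7.6286e+5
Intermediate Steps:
d = -106/103 (d = -636*1/618 = -106/103 ≈ -1.0291)
R = -78575070/103 (R = -798*(957 - 106/103) = -798*98465/103 = -78575070/103 ≈ -7.6287e+5)
o(u) = (-1723 + u)/(1 + u) (o(u) = (-1723 + u)/(u + 1) = (-1723 + u)/(1 + u))
o(O) - R = (-1723 + 914)/(1 + 914) - 1*(-78575070/103) = -809/915 + 78575070/103 = 71896105723/94245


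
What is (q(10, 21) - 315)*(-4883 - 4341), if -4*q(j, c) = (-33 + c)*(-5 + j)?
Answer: 2767200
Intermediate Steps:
q(j, c) = -(-33 + c)*(-5 + j)/4
(q(10, 21) - 315)*(-4883 - 4341) = ((-165/4 + (5/4)*21 + (33/4)*10 - ¼*21*10) - 315)*(-4883 - 4341) = ((-165/4 + 105/4 + 165/2 - 105/2) - 315)*(-9224) = (15 - 315)*(-9224) = -300*(-9224) = 2767200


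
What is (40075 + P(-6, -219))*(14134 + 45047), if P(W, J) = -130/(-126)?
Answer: 49806532330/21 ≈ 2.3717e+9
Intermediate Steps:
P(W, J) = 65/63 (P(W, J) = -130*(-1/126) = 65/63)
(40075 + P(-6, -219))*(14134 + 45047) = (40075 + 65/63)*(14134 + 45047) = (2524790/63)*59181 = 49806532330/21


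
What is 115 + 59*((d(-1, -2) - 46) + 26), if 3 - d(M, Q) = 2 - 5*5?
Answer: 469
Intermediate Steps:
d(M, Q) = 26 (d(M, Q) = 3 - (2 - 5*5) = 3 - (2 - 25) = 3 - 1*(-23) = 3 + 23 = 26)
115 + 59*((d(-1, -2) - 46) + 26) = 115 + 59*((26 - 46) + 26) = 115 + 59*(-20 + 26) = 115 + 59*6 = 115 + 354 = 469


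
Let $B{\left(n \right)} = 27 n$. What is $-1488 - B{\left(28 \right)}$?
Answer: $-2244$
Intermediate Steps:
$-1488 - B{\left(28 \right)} = -1488 - 27 \cdot 28 = -1488 - 756 = -2244$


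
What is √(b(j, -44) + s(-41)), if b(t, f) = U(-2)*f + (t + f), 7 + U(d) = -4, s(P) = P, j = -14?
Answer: √385 ≈ 19.621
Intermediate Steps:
U(d) = -11 (U(d) = -7 - 4 = -11)
b(t, f) = t - 10*f (b(t, f) = -11*f + (t + f) = -11*f + (f + t) = t - 10*f)
√(b(j, -44) + s(-41)) = √((-14 - 10*(-44)) - 41) = √((-14 + 440) - 41) = √(426 - 41) = √385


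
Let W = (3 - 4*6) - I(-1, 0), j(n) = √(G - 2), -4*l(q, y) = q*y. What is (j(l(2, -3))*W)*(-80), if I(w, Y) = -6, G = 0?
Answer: 1200*I*√2 ≈ 1697.1*I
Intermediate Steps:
l(q, y) = -q*y/4
j(n) = I*√2 (j(n) = √(0 - 2) = √(-2) = I*√2)
W = -15 (W = (3 - 4*6) - 1*(-6) = (3 - 24) + 6 = -21 + 6 = -15)
(j(l(2, -3))*W)*(-80) = ((I*√2)*(-15))*(-80) = -15*I*√2*(-80) = 1200*I*√2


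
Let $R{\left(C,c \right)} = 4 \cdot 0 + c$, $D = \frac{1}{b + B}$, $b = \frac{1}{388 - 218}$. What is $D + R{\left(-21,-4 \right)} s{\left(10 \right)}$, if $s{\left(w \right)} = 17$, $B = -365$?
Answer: $- \frac{4219502}{62049} \approx -68.003$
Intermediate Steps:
$b = \frac{1}{170} \approx 0.0058824$
$D = - \frac{170}{62049}$ ($D = \frac{1}{\frac{1}{170} - 365} = \frac{1}{- \frac{62049}{170}} = - \frac{170}{62049} \approx -0.0027398$)
$R{\left(C,c \right)} = c$ ($R{\left(C,c \right)} = 0 + c = c$)
$D + R{\left(-21,-4 \right)} s{\left(10 \right)} = - \frac{170}{62049} - 68 = - \frac{4219502}{62049}$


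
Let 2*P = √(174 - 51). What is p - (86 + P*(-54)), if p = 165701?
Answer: 165615 + 27*√123 ≈ 1.6591e+5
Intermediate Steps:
P = √123/2 (P = √(174 - 51)/2 = √123/2 ≈ 5.5453)
p - (86 + P*(-54)) = 165701 - (86 + (√123/2)*(-54)) = 165701 - (86 - 27*√123) = 165701 + (-86 + 27*√123) = 165615 + 27*√123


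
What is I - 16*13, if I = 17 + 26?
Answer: -165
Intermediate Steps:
I = 43
I - 16*13 = 43 - 16*13 = 43 - 208 = -165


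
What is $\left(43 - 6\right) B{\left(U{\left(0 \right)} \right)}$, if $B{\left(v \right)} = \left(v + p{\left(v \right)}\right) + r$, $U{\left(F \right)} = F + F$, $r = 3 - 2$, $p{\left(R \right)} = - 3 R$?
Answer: $37$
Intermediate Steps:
$r = 1$ ($r = 3 - 2 = 1$)
$U{\left(F \right)} = 2 F$
$B{\left(v \right)} = 1 - 2 v$ ($B{\left(v \right)} = \left(v - 3 v\right) + 1 = - 2 v + 1 = 1 - 2 v$)
$\left(43 - 6\right) B{\left(U{\left(0 \right)} \right)} = \left(43 - 6\right) \left(1 - 2 \cdot 2 \cdot 0\right) = \left(43 - 6\right) \left(1 - 0\right) = 37 \left(1 + 0\right) = 37 \cdot 1 = 37$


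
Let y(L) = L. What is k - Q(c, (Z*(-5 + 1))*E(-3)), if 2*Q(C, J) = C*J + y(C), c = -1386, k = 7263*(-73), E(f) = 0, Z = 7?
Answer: -529506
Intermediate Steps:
k = -530199
Q(C, J) = C/2 + C*J/2 (Q(C, J) = (C*J + C)/2 = (C + C*J)/2 = C/2 + C*J/2)
k - Q(c, (Z*(-5 + 1))*E(-3)) = -530199 - (-1386)*(1 + (7*(-5 + 1))*0)/2 = -530199 - (-1386)*(1 + (7*(-4))*0)/2 = -530199 - (-1386)*(1 - 28*0)/2 = -530199 - (-1386)*(1 + 0)/2 = -530199 - (-1386)/2 = -530199 - 1*(-693) = -530199 + 693 = -529506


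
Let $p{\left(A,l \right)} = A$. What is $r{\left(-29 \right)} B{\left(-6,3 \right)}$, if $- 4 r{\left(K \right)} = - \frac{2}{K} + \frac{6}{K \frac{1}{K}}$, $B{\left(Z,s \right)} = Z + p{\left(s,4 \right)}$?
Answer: $\frac{132}{29} \approx 4.5517$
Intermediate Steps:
$B{\left(Z,s \right)} = Z + s$
$r{\left(K \right)} = - \frac{3}{2} + \frac{1}{2 K}$ ($r{\left(K \right)} = - \frac{- \frac{2}{K} + \frac{6}{K \frac{1}{K}}}{4} = - \frac{- \frac{2}{K} + \frac{6}{1}}{4} = - \frac{- \frac{2}{K} + 6 \cdot 1}{4} = - \frac{- \frac{2}{K} + 6}{4} = - \frac{6 - \frac{2}{K}}{4} = - \frac{3}{2} + \frac{1}{2 K}$)
$r{\left(-29 \right)} B{\left(-6,3 \right)} = \frac{1 - -87}{2 \left(-29\right)} \left(-6 + 3\right) = \frac{1}{2} \left(- \frac{1}{29}\right) \left(1 + 87\right) \left(-3\right) = \frac{1}{2} \left(- \frac{1}{29}\right) 88 \left(-3\right) = \left(- \frac{44}{29}\right) \left(-3\right) = \frac{132}{29}$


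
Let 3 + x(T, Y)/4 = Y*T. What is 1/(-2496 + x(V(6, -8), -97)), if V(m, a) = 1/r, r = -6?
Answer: -3/7330 ≈ -0.00040928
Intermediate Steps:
V(m, a) = -1/6 (V(m, a) = 1/(-6) = -1/6)
x(T, Y) = -12 + 4*T*Y (x(T, Y) = -12 + 4*(Y*T) = -12 + 4*(T*Y) = -12 + 4*T*Y)
1/(-2496 + x(V(6, -8), -97)) = 1/(-2496 + (-12 + 4*(-1/6)*(-97))) = 1/(-2496 + (-12 + 194/3)) = 1/(-2496 + 158/3) = 1/(-7330/3) = -3/7330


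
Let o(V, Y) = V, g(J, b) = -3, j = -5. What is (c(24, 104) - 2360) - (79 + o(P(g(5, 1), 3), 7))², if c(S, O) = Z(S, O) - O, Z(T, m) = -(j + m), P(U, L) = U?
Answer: -8339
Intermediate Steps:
Z(T, m) = 5 - m (Z(T, m) = -(-5 + m) = 5 - m)
c(S, O) = 5 - 2*O (c(S, O) = (5 - O) - O = 5 - 2*O)
(c(24, 104) - 2360) - (79 + o(P(g(5, 1), 3), 7))² = ((5 - 2*104) - 2360) - (79 - 3)² = ((5 - 208) - 2360) - 1*76² = (-203 - 2360) - 1*5776 = -2563 - 5776 = -8339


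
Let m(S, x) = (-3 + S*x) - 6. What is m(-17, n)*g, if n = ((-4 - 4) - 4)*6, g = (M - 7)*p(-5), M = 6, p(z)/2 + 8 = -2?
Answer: 24300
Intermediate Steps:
p(z) = -20 (p(z) = -16 + 2*(-2) = -16 - 4 = -20)
g = 20 (g = (6 - 7)*(-20) = -1*(-20) = 20)
n = -72 (n = (-8 - 4)*6 = -12*6 = -72)
m(S, x) = -9 + S*x
m(-17, n)*g = (-9 - 17*(-72))*20 = (-9 + 1224)*20 = 1215*20 = 24300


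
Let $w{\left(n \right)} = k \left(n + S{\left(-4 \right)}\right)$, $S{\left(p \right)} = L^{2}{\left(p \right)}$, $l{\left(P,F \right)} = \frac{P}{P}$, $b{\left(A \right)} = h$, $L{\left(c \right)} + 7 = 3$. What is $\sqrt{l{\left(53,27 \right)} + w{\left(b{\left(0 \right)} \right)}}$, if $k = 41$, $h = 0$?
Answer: $3 \sqrt{73} \approx 25.632$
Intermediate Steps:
$L{\left(c \right)} = -4$ ($L{\left(c \right)} = -7 + 3 = -4$)
$b{\left(A \right)} = 0$
$l{\left(P,F \right)} = 1$
$S{\left(p \right)} = 16$ ($S{\left(p \right)} = \left(-4\right)^{2} = 16$)
$w{\left(n \right)} = 656 + 41 n$ ($w{\left(n \right)} = 41 \left(n + 16\right) = 41 \left(16 + n\right) = 656 + 41 n$)
$\sqrt{l{\left(53,27 \right)} + w{\left(b{\left(0 \right)} \right)}} = \sqrt{1 + \left(656 + 41 \cdot 0\right)} = \sqrt{1 + \left(656 + 0\right)} = \sqrt{1 + 656} = \sqrt{657} = 3 \sqrt{73}$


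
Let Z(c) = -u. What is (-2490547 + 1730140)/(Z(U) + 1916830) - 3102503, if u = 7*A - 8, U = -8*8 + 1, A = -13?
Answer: -5947278733694/1916929 ≈ -3.1025e+6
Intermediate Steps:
U = -63 (U = -64 + 1 = -63)
u = -99 (u = 7*(-13) - 8 = -91 - 8 = -99)
Z(c) = 99 (Z(c) = -1*(-99) = 99)
(-2490547 + 1730140)/(Z(U) + 1916830) - 3102503 = (-2490547 + 1730140)/(99 + 1916830) - 3102503 = -760407/1916929 - 3102503 = -5947278733694/1916929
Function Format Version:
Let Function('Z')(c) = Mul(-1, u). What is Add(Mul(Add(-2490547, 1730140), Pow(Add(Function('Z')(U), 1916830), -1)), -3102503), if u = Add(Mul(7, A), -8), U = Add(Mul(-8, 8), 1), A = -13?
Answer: Rational(-5947278733694, 1916929) ≈ -3.1025e+6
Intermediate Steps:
U = -63 (U = Add(-64, 1) = -63)
u = -99 (u = Add(Mul(7, -13), -8) = Add(-91, -8) = -99)
Function('Z')(c) = 99 (Function('Z')(c) = Mul(-1, -99) = 99)
Add(Mul(Add(-2490547, 1730140), Pow(Add(Function('Z')(U), 1916830), -1)), -3102503) = Add(Mul(Add(-2490547, 1730140), Pow(Add(99, 1916830), -1)), -3102503) = Add(Mul(-760407, Pow(1916929, -1)), -3102503) = Add(Mul(-760407, Rational(1, 1916929)), -3102503) = Add(Rational(-760407, 1916929), -3102503) = Rational(-5947278733694, 1916929)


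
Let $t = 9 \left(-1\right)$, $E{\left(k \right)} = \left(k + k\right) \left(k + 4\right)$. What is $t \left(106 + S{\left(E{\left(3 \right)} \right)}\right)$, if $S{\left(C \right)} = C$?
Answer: $-1332$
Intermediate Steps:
$E{\left(k \right)} = 2 k \left(4 + k\right)$
$t = -9$
$t \left(106 + S{\left(E{\left(3 \right)} \right)}\right) = - 9 \left(106 + 2 \cdot 3 \left(4 + 3\right)\right) = - 9 \left(106 + 2 \cdot 3 \cdot 7\right) = - 9 \left(106 + 42\right) = \left(-9\right) 148 = -1332$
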